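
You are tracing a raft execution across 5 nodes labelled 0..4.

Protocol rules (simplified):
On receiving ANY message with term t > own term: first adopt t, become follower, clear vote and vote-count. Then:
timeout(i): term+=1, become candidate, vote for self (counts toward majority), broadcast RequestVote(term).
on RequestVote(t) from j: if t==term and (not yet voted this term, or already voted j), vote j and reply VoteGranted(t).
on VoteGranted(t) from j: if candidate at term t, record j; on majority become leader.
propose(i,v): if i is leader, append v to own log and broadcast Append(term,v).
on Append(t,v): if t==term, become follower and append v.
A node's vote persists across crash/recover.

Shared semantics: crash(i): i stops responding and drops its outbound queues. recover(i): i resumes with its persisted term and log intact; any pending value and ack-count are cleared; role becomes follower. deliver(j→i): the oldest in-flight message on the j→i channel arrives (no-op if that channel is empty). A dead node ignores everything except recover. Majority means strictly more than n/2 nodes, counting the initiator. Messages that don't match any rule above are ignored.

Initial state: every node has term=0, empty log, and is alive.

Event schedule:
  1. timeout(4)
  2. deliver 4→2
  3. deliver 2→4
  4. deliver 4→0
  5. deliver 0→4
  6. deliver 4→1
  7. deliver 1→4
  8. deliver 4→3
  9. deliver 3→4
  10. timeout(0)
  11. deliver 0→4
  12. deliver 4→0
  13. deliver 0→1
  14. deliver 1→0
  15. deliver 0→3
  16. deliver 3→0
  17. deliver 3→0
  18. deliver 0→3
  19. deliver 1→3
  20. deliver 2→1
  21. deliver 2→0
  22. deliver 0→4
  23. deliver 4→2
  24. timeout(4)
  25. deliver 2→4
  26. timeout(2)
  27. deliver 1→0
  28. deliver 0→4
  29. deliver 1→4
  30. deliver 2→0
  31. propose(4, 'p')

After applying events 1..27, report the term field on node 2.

1. timeout(4):  <4:cand t1 ->
2. deliver 4→2:  <2:foll t1 ->
3. deliver 2→4:  nop
4. deliver 4→0:  <0:foll t1 ->
5. deliver 0→4:  <4:lead t1 ->
6. deliver 4→1:  <1:foll t1 ->
7. deliver 1→4:  nop
8. deliver 4→3:  <3:foll t1 ->
9. deliver 3→4:  nop
10. timeout(0):  <0:cand t2 ->
11. deliver 0→4:  <4:foll t2 ->
12. deliver 4→0:  nop
13. deliver 0→1:  <1:foll t2 ->
14. deliver 1→0:  <0:lead t2 ->
15. deliver 0→3:  <3:foll t2 ->
16. deliver 3→0:  nop
17. deliver 3→0:  nop
18. deliver 0→3:  nop
19. deliver 1→3:  nop
20. deliver 2→1:  nop
21. deliver 2→0:  nop
22. deliver 0→4:  nop
23. deliver 4→2:  nop
24. timeout(4):  <4:cand t3 ->
25. deliver 2→4:  nop
26. timeout(2):  <2:cand t2 ->
27. deliver 1→0:  nop

2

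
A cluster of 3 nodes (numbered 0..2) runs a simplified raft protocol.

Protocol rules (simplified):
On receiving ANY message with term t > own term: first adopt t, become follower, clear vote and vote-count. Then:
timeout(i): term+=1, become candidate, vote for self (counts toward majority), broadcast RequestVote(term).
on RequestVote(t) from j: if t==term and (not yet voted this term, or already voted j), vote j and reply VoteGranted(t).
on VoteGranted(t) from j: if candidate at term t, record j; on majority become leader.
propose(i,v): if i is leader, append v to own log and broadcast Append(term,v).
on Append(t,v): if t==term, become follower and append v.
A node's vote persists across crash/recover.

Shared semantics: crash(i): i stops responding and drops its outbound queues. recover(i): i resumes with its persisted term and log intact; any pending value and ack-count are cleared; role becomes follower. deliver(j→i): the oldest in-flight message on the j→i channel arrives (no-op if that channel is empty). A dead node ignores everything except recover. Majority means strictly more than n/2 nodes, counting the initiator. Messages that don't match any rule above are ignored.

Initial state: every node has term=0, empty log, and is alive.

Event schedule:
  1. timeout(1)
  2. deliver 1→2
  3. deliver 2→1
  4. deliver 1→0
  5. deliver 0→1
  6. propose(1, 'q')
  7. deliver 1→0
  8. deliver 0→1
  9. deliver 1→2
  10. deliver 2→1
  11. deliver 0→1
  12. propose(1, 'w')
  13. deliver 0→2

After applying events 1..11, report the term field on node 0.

1

[1] timeout(1) → N1(cand t1 [-])
[2] deliver 1→2 → N2(foll t1 [-])
[3] deliver 2→1 → N1(lead t1 [-])
[4] deliver 1→0 → N0(foll t1 [-])
[5] deliver 0→1 → ∅
[6] propose(1,'q') → N1(lead t1 [q])
[7] deliver 1→0 → N0(foll t1 [q])
[8] deliver 0→1 → ∅
[9] deliver 1→2 → N2(foll t1 [q])
[10] deliver 2→1 → ∅
[11] deliver 0→1 → ∅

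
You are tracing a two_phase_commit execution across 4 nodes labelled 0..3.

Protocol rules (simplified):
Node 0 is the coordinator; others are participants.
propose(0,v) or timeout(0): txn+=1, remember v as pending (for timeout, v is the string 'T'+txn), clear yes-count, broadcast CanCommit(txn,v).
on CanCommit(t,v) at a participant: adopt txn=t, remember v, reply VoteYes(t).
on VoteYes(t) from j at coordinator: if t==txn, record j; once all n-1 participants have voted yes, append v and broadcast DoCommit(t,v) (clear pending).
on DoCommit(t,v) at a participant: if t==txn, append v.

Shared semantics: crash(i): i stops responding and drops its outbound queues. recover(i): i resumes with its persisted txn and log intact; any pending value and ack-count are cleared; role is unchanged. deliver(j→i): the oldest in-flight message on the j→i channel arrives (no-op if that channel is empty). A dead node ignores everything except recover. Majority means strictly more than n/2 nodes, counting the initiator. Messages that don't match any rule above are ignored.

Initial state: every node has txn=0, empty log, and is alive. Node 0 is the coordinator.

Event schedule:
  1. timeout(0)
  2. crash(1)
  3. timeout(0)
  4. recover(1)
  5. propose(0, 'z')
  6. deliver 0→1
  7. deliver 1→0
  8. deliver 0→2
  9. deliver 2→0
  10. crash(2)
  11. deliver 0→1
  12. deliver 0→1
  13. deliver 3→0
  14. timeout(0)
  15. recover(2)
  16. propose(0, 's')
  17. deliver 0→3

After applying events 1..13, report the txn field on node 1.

after 1 — timeout(0): n0:coor/t1/[-]
after 2 — crash(1): n1:✗part/t0/[-]
after 3 — timeout(0): n0:coor/t2/[-]
after 4 — recover(1): n1:part/t0/[-]
after 5 — propose(0,'z'): n0:coor/t3/[-]
after 6 — deliver 0→1: n1:part/t1/[-]
after 7 — deliver 1→0: ·
after 8 — deliver 0→2: n2:part/t1/[-]
after 9 — deliver 2→0: ·
after 10 — crash(2): n2:✗part/t1/[-]
after 11 — deliver 0→1: n1:part/t2/[-]
after 12 — deliver 0→1: n1:part/t3/[-]
after 13 — deliver 3→0: ·

3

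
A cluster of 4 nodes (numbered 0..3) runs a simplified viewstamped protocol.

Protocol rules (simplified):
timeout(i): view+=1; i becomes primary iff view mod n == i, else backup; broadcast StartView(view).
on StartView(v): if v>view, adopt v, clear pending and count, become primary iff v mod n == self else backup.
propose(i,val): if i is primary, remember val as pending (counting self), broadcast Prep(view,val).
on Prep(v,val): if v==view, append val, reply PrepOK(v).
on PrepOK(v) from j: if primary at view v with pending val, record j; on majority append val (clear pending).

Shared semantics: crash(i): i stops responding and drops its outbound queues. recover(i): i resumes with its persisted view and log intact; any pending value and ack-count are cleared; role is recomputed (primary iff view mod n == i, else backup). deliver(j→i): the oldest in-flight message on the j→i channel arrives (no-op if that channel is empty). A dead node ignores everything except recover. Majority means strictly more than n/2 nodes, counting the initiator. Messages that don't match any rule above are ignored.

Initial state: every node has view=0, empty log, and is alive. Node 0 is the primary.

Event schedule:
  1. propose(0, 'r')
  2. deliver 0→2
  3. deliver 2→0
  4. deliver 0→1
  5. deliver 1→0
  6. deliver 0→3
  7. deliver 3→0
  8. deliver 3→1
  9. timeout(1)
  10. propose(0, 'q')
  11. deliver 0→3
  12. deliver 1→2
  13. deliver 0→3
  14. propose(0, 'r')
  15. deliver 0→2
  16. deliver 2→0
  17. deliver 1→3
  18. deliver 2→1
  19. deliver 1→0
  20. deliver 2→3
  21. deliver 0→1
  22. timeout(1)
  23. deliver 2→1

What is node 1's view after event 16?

1

[1] propose(0,'r') → ∅
[2] deliver 0→2 → N2(back v0 [r])
[3] deliver 2→0 → ∅
[4] deliver 0→1 → N1(back v0 [r])
[5] deliver 1→0 → N0(prim v0 [r])
[6] deliver 0→3 → N3(back v0 [r])
[7] deliver 3→0 → ∅
[8] deliver 3→1 → ∅
[9] timeout(1) → N1(prim v1 [r])
[10] propose(0,'q') → ∅
[11] deliver 0→3 → N3(back v0 [r,q])
[12] deliver 1→2 → N2(back v1 [r])
[13] deliver 0→3 → ∅
[14] propose(0,'r') → ∅
[15] deliver 0→2 → ∅
[16] deliver 2→0 → ∅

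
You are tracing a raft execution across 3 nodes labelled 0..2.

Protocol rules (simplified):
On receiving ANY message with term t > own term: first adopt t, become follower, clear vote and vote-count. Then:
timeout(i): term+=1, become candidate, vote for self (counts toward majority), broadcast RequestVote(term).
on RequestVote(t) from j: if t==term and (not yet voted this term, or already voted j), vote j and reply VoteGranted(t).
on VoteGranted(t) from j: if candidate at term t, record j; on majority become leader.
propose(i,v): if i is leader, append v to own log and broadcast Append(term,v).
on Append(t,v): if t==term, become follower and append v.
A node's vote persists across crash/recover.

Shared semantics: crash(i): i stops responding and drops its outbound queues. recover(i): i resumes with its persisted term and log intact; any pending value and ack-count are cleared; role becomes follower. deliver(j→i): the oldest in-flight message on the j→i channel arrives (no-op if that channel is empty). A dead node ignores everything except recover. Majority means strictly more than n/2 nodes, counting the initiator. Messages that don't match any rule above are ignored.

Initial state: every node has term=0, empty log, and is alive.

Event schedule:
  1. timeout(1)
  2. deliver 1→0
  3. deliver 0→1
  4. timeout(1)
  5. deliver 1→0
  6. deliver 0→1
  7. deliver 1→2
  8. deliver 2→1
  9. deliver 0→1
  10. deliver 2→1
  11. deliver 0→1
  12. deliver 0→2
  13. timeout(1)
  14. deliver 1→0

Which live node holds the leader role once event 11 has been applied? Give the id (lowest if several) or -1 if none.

1

step 1 timeout(1): 1={cand,t=1,log=-}
step 2 deliver 1→0: 0={foll,t=1,log=-}
step 3 deliver 0→1: 1={lead,t=1,log=-}
step 4 timeout(1): 1={cand,t=2,log=-}
step 5 deliver 1→0: 0={foll,t=2,log=-}
step 6 deliver 0→1: 1={lead,t=2,log=-}
step 7 deliver 1→2: 2={foll,t=1,log=-}
step 8 deliver 2→1: —
step 9 deliver 0→1: —
step 10 deliver 2→1: —
step 11 deliver 0→1: —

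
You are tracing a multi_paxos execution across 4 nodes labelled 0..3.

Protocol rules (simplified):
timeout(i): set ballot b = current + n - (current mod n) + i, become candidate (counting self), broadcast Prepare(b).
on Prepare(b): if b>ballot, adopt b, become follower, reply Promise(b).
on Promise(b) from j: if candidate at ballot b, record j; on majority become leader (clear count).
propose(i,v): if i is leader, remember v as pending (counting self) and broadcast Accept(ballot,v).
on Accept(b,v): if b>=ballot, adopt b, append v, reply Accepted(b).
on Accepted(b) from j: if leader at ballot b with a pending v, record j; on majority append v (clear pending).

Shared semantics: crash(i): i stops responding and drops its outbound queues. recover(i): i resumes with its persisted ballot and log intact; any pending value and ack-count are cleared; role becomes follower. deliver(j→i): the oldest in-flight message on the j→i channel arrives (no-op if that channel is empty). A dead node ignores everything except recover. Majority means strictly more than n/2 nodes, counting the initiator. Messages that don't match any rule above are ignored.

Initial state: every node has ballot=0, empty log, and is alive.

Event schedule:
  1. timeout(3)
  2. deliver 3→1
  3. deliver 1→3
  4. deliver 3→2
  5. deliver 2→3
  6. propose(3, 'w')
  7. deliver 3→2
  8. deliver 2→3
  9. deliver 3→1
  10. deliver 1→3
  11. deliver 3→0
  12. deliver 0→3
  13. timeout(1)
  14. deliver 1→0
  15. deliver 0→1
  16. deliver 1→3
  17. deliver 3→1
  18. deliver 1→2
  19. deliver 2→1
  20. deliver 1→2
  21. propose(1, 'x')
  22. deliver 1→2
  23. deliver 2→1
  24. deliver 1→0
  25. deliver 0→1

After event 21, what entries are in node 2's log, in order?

step 1 timeout(3): 3={cand,b=7,log=-}
step 2 deliver 3→1: 1={foll,b=7,log=-}
step 3 deliver 1→3: —
step 4 deliver 3→2: 2={foll,b=7,log=-}
step 5 deliver 2→3: 3={lead,b=7,log=-}
step 6 propose(3,'w'): —
step 7 deliver 3→2: 2={foll,b=7,log=w}
step 8 deliver 2→3: —
step 9 deliver 3→1: 1={foll,b=7,log=w}
step 10 deliver 1→3: 3={lead,b=7,log=w}
step 11 deliver 3→0: 0={foll,b=7,log=-}
step 12 deliver 0→3: —
step 13 timeout(1): 1={cand,b=9,log=w}
step 14 deliver 1→0: 0={foll,b=9,log=-}
step 15 deliver 0→1: —
step 16 deliver 1→3: 3={foll,b=9,log=w}
step 17 deliver 3→1: 1={lead,b=9,log=w}
step 18 deliver 1→2: 2={foll,b=9,log=w}
step 19 deliver 2→1: —
step 20 deliver 1→2: —
step 21 propose(1,'x'): —

w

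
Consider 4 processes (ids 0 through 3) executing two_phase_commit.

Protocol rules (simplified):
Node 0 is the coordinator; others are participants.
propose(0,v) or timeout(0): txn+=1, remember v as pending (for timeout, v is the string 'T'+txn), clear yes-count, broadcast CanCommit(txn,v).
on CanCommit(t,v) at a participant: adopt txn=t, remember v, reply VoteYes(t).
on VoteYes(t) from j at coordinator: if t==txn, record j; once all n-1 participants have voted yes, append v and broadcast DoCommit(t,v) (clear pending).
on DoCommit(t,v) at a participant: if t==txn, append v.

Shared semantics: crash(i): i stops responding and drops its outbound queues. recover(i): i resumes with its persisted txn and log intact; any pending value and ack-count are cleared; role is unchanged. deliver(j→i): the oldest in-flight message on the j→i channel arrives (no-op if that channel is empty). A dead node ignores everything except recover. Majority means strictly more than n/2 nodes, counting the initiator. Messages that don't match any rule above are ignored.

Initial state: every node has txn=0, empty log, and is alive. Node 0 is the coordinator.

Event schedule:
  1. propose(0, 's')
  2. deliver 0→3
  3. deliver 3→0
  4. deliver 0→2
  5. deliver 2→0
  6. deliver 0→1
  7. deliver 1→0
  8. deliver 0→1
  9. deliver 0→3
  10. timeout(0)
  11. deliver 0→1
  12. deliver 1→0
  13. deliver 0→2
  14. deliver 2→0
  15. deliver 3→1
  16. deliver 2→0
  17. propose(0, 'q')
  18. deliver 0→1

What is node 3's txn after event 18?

1

1. propose(0,'s'):  <0:coor t1 ->
2. deliver 0→3:  <3:part t1 ->
3. deliver 3→0:  nop
4. deliver 0→2:  <2:part t1 ->
5. deliver 2→0:  nop
6. deliver 0→1:  <1:part t1 ->
7. deliver 1→0:  <0:coor t1 s>
8. deliver 0→1:  <1:part t1 s>
9. deliver 0→3:  <3:part t1 s>
10. timeout(0):  <0:coor t2 s>
11. deliver 0→1:  <1:part t2 s>
12. deliver 1→0:  nop
13. deliver 0→2:  <2:part t1 s>
14. deliver 2→0:  nop
15. deliver 3→1:  nop
16. deliver 2→0:  nop
17. propose(0,'q'):  <0:coor t3 s>
18. deliver 0→1:  <1:part t3 s>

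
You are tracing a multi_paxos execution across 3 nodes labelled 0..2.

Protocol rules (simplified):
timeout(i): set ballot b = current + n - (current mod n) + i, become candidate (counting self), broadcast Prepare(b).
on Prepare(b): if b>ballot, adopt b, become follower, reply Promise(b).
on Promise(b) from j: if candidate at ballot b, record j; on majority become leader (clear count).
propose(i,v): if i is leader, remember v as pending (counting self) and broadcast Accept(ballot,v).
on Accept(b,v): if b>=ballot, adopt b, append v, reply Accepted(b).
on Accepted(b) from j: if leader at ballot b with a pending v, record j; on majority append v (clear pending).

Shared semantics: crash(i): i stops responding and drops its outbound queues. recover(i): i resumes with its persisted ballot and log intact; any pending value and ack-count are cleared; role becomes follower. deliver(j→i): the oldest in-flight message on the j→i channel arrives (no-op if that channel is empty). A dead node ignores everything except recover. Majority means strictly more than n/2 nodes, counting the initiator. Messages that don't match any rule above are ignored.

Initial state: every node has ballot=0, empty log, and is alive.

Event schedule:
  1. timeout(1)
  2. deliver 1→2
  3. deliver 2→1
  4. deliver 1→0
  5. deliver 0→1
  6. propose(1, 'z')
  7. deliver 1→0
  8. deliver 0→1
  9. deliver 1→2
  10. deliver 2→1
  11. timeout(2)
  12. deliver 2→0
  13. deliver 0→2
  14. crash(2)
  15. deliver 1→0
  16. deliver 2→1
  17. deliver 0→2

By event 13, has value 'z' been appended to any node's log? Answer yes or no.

step 1 timeout(1): 1={cand,b=4,log=-}
step 2 deliver 1→2: 2={foll,b=4,log=-}
step 3 deliver 2→1: 1={lead,b=4,log=-}
step 4 deliver 1→0: 0={foll,b=4,log=-}
step 5 deliver 0→1: —
step 6 propose(1,'z'): —
step 7 deliver 1→0: 0={foll,b=4,log=z}
step 8 deliver 0→1: 1={lead,b=4,log=z}
step 9 deliver 1→2: 2={foll,b=4,log=z}
step 10 deliver 2→1: —
step 11 timeout(2): 2={cand,b=8,log=z}
step 12 deliver 2→0: 0={foll,b=8,log=z}
step 13 deliver 0→2: 2={lead,b=8,log=z}

yes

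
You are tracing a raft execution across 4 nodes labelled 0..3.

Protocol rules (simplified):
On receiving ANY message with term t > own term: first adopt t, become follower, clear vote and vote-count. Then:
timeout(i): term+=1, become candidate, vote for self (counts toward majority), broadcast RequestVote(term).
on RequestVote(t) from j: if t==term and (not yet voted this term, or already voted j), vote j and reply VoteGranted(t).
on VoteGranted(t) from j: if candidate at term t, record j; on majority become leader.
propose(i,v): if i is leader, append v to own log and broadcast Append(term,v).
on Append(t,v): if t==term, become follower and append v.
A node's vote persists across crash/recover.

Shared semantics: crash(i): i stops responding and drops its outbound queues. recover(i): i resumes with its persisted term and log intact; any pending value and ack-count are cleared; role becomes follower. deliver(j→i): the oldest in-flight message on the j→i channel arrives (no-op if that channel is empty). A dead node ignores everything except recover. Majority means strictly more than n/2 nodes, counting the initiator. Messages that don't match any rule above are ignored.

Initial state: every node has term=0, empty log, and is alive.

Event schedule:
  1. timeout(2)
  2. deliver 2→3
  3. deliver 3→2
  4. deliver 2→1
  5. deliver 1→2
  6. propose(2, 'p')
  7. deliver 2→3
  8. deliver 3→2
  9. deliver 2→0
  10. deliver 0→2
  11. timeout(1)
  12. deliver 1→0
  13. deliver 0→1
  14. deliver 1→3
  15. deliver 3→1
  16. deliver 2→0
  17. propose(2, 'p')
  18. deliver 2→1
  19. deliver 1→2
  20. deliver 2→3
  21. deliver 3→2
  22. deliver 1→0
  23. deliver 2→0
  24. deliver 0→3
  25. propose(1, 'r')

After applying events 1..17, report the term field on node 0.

e1 timeout(2): 2[cand,t=1,-]
e2 deliver 2→3: 3[foll,t=1,-]
e3 deliver 3→2: ·
e4 deliver 2→1: 1[foll,t=1,-]
e5 deliver 1→2: 2[lead,t=1,-]
e6 propose(2,'p'): 2[lead,t=1,p]
e7 deliver 2→3: 3[foll,t=1,p]
e8 deliver 3→2: ·
e9 deliver 2→0: 0[foll,t=1,-]
e10 deliver 0→2: ·
e11 timeout(1): 1[cand,t=2,-]
e12 deliver 1→0: 0[foll,t=2,-]
e13 deliver 0→1: ·
e14 deliver 1→3: 3[foll,t=2,p]
e15 deliver 3→1: 1[lead,t=2,-]
e16 deliver 2→0: ·
e17 propose(2,'p'): 2[lead,t=1,p,p]

2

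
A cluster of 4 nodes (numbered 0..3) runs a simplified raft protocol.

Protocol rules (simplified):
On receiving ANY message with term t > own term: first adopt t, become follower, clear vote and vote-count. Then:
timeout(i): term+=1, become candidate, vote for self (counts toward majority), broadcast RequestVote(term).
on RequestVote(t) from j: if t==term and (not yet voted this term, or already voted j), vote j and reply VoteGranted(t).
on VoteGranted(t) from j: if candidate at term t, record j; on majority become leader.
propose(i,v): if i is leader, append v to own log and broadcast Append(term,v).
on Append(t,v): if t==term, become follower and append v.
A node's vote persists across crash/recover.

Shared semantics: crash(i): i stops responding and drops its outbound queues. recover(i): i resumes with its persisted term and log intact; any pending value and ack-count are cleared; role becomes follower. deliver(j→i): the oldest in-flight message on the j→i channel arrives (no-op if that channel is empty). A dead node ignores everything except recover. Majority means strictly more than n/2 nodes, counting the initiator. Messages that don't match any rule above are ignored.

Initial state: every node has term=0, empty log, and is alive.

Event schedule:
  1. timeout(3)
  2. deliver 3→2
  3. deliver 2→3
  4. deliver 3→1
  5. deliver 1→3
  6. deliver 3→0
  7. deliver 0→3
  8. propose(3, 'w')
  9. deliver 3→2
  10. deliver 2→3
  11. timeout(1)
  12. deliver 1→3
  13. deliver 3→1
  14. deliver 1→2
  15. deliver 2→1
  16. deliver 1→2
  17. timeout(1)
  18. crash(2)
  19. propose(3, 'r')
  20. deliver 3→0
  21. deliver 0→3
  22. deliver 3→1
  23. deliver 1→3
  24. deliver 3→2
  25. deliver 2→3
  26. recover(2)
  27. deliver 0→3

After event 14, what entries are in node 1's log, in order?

empty

1. timeout(3):  <3:cand t1 ->
2. deliver 3→2:  <2:foll t1 ->
3. deliver 2→3:  nop
4. deliver 3→1:  <1:foll t1 ->
5. deliver 1→3:  <3:lead t1 ->
6. deliver 3→0:  <0:foll t1 ->
7. deliver 0→3:  nop
8. propose(3,'w'):  <3:lead t1 w>
9. deliver 3→2:  <2:foll t1 w>
10. deliver 2→3:  nop
11. timeout(1):  <1:cand t2 ->
12. deliver 1→3:  <3:foll t2 w>
13. deliver 3→1:  nop
14. deliver 1→2:  <2:foll t2 w>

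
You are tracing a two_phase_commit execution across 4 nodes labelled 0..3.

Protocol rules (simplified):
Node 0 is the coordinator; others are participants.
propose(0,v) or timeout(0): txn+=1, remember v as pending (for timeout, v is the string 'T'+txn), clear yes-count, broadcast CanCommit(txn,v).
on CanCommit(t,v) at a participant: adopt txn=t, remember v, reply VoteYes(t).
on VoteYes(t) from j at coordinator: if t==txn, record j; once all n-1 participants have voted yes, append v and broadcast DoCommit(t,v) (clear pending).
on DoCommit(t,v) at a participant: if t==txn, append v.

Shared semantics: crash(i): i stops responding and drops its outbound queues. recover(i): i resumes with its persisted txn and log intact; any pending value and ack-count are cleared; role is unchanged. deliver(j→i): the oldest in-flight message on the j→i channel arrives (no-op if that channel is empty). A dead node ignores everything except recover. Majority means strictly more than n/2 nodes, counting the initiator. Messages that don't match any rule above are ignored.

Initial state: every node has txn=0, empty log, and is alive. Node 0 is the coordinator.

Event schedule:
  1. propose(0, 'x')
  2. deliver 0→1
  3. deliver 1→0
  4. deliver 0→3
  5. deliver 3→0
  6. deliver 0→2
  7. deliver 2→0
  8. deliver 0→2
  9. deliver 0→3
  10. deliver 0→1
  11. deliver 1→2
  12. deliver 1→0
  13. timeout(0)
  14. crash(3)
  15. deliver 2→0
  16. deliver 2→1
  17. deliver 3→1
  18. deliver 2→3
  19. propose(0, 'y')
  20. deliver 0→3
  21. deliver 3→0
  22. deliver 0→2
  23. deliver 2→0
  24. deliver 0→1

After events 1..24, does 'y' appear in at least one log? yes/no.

1. propose(0,'x'):  <0:coor t1 ->
2. deliver 0→1:  <1:part t1 ->
3. deliver 1→0:  nop
4. deliver 0→3:  <3:part t1 ->
5. deliver 3→0:  nop
6. deliver 0→2:  <2:part t1 ->
7. deliver 2→0:  <0:coor t1 x>
8. deliver 0→2:  <2:part t1 x>
9. deliver 0→3:  <3:part t1 x>
10. deliver 0→1:  <1:part t1 x>
11. deliver 1→2:  nop
12. deliver 1→0:  nop
13. timeout(0):  <0:coor t2 x>
14. crash(3):  <3:✗part t1 x>
15. deliver 2→0:  nop
16. deliver 2→1:  nop
17. deliver 3→1:  nop
18. deliver 2→3:  nop
19. propose(0,'y'):  <0:coor t3 x>
20. deliver 0→3:  nop
21. deliver 3→0:  nop
22. deliver 0→2:  <2:part t2 x>
23. deliver 2→0:  nop
24. deliver 0→1:  <1:part t2 x>

no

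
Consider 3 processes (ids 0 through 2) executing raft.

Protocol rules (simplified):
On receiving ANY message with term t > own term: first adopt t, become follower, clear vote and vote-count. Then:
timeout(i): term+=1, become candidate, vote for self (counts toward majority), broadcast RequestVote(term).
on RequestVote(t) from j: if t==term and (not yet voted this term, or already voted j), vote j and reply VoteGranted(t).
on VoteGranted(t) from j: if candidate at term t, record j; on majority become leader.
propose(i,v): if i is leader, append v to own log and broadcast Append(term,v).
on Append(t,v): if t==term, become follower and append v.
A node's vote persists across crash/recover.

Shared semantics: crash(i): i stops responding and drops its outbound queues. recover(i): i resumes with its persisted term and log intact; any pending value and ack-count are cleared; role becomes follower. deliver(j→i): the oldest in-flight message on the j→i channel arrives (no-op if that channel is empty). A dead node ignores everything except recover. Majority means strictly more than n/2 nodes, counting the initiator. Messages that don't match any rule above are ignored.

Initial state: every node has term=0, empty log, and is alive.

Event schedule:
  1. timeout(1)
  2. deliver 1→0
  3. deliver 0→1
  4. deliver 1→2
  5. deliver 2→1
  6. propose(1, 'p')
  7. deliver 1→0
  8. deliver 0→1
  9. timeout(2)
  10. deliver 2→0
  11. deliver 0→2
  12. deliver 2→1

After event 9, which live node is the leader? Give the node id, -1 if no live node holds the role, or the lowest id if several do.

1

1. timeout(1):  <1:cand t1 ->
2. deliver 1→0:  <0:foll t1 ->
3. deliver 0→1:  <1:lead t1 ->
4. deliver 1→2:  <2:foll t1 ->
5. deliver 2→1:  nop
6. propose(1,'p'):  <1:lead t1 p>
7. deliver 1→0:  <0:foll t1 p>
8. deliver 0→1:  nop
9. timeout(2):  <2:cand t2 ->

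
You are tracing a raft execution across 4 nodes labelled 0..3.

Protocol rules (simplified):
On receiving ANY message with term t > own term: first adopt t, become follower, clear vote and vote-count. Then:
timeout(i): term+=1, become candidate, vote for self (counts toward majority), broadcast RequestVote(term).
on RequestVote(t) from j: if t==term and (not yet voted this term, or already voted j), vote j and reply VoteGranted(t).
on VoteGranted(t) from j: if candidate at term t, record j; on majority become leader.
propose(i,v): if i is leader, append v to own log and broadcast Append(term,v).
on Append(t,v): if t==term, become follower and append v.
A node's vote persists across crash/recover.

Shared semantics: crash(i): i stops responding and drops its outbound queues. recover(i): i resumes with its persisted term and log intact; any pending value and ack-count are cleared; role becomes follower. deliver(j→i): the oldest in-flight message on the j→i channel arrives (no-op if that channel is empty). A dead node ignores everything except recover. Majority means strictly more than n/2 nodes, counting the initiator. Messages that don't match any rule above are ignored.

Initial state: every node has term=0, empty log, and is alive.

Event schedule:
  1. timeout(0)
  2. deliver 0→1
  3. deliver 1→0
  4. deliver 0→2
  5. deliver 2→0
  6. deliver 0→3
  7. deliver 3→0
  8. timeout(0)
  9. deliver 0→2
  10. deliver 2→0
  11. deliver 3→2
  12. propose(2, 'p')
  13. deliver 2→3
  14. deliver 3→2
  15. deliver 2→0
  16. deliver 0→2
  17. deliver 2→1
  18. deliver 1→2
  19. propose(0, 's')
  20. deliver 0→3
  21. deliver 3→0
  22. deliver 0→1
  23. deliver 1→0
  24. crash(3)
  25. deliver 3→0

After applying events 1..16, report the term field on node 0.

2

[1] timeout(0) → N0(cand t1 [-])
[2] deliver 0→1 → N1(foll t1 [-])
[3] deliver 1→0 → ∅
[4] deliver 0→2 → N2(foll t1 [-])
[5] deliver 2→0 → N0(lead t1 [-])
[6] deliver 0→3 → N3(foll t1 [-])
[7] deliver 3→0 → ∅
[8] timeout(0) → N0(cand t2 [-])
[9] deliver 0→2 → N2(foll t2 [-])
[10] deliver 2→0 → ∅
[11] deliver 3→2 → ∅
[12] propose(2,'p') → ∅
[13] deliver 2→3 → ∅
[14] deliver 3→2 → ∅
[15] deliver 2→0 → ∅
[16] deliver 0→2 → ∅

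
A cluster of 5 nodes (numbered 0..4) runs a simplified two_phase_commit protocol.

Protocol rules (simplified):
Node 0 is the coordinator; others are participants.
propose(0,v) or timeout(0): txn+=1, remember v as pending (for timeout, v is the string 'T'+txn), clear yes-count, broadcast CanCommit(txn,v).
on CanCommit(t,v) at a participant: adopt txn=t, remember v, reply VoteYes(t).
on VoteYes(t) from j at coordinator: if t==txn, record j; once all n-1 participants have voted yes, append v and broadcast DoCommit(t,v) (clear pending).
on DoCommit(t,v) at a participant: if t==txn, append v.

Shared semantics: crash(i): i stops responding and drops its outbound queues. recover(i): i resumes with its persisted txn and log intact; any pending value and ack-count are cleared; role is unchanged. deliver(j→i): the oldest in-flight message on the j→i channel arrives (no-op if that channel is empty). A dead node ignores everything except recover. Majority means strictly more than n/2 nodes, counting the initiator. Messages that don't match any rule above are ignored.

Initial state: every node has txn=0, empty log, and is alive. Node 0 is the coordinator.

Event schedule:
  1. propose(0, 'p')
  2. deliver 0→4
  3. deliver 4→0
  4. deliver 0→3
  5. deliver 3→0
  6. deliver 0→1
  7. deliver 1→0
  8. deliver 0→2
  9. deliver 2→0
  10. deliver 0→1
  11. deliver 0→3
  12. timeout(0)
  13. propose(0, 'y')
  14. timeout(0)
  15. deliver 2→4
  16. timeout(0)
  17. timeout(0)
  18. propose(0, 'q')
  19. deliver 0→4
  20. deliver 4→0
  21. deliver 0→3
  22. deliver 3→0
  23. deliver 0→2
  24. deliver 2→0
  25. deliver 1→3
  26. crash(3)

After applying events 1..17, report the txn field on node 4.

1

1. propose(0,'p'):  <0:coor t1 ->
2. deliver 0→4:  <4:part t1 ->
3. deliver 4→0:  nop
4. deliver 0→3:  <3:part t1 ->
5. deliver 3→0:  nop
6. deliver 0→1:  <1:part t1 ->
7. deliver 1→0:  nop
8. deliver 0→2:  <2:part t1 ->
9. deliver 2→0:  <0:coor t1 p>
10. deliver 0→1:  <1:part t1 p>
11. deliver 0→3:  <3:part t1 p>
12. timeout(0):  <0:coor t2 p>
13. propose(0,'y'):  <0:coor t3 p>
14. timeout(0):  <0:coor t4 p>
15. deliver 2→4:  nop
16. timeout(0):  <0:coor t5 p>
17. timeout(0):  <0:coor t6 p>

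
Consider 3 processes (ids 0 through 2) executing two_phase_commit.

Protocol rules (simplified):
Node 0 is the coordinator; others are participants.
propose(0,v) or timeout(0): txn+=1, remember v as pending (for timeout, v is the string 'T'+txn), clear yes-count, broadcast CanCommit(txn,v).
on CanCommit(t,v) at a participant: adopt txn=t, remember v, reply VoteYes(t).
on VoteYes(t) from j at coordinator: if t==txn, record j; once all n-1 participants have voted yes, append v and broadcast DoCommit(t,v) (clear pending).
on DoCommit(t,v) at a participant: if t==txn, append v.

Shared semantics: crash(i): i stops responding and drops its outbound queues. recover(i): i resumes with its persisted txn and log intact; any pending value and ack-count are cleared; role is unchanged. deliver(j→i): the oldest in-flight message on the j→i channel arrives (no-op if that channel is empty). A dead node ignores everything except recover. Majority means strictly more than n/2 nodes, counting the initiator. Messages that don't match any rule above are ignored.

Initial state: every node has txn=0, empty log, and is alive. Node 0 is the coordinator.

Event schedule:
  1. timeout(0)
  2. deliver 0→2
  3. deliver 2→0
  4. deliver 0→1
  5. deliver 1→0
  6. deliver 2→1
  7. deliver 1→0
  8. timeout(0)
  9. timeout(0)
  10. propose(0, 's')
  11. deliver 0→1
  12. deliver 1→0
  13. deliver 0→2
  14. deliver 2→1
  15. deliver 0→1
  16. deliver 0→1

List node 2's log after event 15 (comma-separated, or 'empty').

e1 timeout(0): 0[coor,t=1,-]
e2 deliver 0→2: 2[part,t=1,-]
e3 deliver 2→0: ·
e4 deliver 0→1: 1[part,t=1,-]
e5 deliver 1→0: 0[coor,t=1,T1]
e6 deliver 2→1: ·
e7 deliver 1→0: ·
e8 timeout(0): 0[coor,t=2,T1]
e9 timeout(0): 0[coor,t=3,T1]
e10 propose(0,'s'): 0[coor,t=4,T1]
e11 deliver 0→1: 1[part,t=1,T1]
e12 deliver 1→0: ·
e13 deliver 0→2: 2[part,t=1,T1]
e14 deliver 2→1: ·
e15 deliver 0→1: 1[part,t=2,T1]

T1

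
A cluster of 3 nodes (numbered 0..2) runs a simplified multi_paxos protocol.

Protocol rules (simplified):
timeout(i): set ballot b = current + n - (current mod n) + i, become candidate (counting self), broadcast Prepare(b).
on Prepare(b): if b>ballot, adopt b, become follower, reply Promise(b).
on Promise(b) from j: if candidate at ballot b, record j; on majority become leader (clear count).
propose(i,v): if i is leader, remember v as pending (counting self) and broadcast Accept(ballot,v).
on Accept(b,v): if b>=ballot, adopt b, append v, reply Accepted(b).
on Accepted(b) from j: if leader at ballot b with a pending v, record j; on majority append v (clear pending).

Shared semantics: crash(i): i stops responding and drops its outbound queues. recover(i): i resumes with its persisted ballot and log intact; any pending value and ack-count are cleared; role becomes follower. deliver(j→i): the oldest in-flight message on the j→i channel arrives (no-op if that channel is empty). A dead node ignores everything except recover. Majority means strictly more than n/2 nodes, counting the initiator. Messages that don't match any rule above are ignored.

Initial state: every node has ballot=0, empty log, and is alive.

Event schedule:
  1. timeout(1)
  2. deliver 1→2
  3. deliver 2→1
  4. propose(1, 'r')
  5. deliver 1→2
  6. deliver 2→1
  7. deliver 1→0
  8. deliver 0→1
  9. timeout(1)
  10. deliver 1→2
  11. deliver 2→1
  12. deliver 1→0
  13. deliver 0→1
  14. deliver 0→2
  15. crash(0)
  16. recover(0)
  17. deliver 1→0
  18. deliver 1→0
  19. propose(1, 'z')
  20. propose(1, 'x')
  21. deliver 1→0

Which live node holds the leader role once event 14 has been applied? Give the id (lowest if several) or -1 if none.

[1] timeout(1) → N1(cand b4 [-])
[2] deliver 1→2 → N2(foll b4 [-])
[3] deliver 2→1 → N1(lead b4 [-])
[4] propose(1,'r') → ∅
[5] deliver 1→2 → N2(foll b4 [r])
[6] deliver 2→1 → N1(lead b4 [r])
[7] deliver 1→0 → N0(foll b4 [-])
[8] deliver 0→1 → ∅
[9] timeout(1) → N1(cand b7 [r])
[10] deliver 1→2 → N2(foll b7 [r])
[11] deliver 2→1 → N1(lead b7 [r])
[12] deliver 1→0 → N0(foll b4 [r])
[13] deliver 0→1 → ∅
[14] deliver 0→2 → ∅

1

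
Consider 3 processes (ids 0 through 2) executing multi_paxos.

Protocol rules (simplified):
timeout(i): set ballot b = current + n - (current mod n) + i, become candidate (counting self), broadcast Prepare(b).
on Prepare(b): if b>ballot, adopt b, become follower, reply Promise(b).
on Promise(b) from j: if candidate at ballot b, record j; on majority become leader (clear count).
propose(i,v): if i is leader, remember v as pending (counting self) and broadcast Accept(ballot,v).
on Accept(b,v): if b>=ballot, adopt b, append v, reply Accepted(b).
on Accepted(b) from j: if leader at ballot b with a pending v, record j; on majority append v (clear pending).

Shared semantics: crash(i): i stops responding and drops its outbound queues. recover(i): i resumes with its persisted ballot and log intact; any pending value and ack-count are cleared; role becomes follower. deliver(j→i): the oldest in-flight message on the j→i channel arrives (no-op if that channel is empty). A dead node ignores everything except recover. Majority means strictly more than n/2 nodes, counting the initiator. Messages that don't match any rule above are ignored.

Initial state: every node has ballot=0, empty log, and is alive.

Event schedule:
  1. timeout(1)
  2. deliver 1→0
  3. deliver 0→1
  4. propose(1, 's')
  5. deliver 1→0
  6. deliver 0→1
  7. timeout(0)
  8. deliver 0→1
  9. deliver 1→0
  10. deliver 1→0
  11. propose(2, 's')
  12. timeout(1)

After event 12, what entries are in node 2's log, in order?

step 1 timeout(1): 1={cand,b=4,log=-}
step 2 deliver 1→0: 0={foll,b=4,log=-}
step 3 deliver 0→1: 1={lead,b=4,log=-}
step 4 propose(1,'s'): —
step 5 deliver 1→0: 0={foll,b=4,log=s}
step 6 deliver 0→1: 1={lead,b=4,log=s}
step 7 timeout(0): 0={cand,b=6,log=s}
step 8 deliver 0→1: 1={foll,b=6,log=s}
step 9 deliver 1→0: 0={lead,b=6,log=s}
step 10 deliver 1→0: —
step 11 propose(2,'s'): —
step 12 timeout(1): 1={cand,b=10,log=s}

empty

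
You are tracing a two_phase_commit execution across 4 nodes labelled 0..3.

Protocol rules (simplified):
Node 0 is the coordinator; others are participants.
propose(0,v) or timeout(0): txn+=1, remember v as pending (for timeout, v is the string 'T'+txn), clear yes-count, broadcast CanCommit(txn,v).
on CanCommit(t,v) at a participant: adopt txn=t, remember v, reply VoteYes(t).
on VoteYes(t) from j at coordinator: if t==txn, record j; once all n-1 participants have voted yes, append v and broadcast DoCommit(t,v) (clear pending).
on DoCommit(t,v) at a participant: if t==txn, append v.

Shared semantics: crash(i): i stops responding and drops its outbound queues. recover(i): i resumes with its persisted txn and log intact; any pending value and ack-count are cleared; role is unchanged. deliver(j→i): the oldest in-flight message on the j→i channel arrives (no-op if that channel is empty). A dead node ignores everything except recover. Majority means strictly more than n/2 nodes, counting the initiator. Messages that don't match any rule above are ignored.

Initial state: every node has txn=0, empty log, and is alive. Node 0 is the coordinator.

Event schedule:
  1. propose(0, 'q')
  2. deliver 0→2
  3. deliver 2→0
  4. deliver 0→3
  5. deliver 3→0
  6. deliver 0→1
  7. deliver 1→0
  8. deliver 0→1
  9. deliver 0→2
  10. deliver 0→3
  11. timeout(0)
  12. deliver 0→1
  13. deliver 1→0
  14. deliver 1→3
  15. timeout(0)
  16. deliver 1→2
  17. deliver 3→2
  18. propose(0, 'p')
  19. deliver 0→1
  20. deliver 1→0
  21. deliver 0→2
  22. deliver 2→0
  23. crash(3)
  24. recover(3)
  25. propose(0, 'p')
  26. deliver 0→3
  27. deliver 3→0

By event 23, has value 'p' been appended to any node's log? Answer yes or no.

no

step 1 propose(0,'q'): 0={coor,t=1,log=-}
step 2 deliver 0→2: 2={part,t=1,log=-}
step 3 deliver 2→0: —
step 4 deliver 0→3: 3={part,t=1,log=-}
step 5 deliver 3→0: —
step 6 deliver 0→1: 1={part,t=1,log=-}
step 7 deliver 1→0: 0={coor,t=1,log=q}
step 8 deliver 0→1: 1={part,t=1,log=q}
step 9 deliver 0→2: 2={part,t=1,log=q}
step 10 deliver 0→3: 3={part,t=1,log=q}
step 11 timeout(0): 0={coor,t=2,log=q}
step 12 deliver 0→1: 1={part,t=2,log=q}
step 13 deliver 1→0: —
step 14 deliver 1→3: —
step 15 timeout(0): 0={coor,t=3,log=q}
step 16 deliver 1→2: —
step 17 deliver 3→2: —
step 18 propose(0,'p'): 0={coor,t=4,log=q}
step 19 deliver 0→1: 1={part,t=3,log=q}
step 20 deliver 1→0: —
step 21 deliver 0→2: 2={part,t=2,log=q}
step 22 deliver 2→0: —
step 23 crash(3): 3={✗part,t=1,log=q}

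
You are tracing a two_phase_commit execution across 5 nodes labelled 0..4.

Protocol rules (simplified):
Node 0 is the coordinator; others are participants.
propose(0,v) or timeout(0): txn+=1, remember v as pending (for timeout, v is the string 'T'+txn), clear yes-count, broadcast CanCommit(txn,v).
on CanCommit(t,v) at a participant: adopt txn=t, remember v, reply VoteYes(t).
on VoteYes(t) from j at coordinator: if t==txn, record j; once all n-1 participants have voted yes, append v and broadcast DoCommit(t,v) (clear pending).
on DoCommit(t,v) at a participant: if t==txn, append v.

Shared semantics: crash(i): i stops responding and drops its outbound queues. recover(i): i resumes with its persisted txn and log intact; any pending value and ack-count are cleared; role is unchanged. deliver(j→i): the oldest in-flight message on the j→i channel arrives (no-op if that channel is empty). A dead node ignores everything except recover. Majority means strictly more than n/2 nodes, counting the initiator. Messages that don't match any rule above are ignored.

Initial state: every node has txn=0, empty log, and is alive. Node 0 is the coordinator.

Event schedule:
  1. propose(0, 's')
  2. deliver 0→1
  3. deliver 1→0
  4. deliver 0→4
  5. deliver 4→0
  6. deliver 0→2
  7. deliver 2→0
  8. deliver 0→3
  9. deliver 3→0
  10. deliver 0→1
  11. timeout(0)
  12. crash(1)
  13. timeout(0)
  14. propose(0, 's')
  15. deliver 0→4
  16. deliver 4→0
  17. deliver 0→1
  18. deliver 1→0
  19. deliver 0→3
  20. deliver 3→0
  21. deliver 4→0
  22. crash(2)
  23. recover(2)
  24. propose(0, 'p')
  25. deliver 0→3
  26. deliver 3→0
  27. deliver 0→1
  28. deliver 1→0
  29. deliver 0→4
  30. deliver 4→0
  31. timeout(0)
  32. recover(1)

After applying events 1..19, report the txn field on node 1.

1. propose(0,'s'):  <0:coor t1 ->
2. deliver 0→1:  <1:part t1 ->
3. deliver 1→0:  nop
4. deliver 0→4:  <4:part t1 ->
5. deliver 4→0:  nop
6. deliver 0→2:  <2:part t1 ->
7. deliver 2→0:  nop
8. deliver 0→3:  <3:part t1 ->
9. deliver 3→0:  <0:coor t1 s>
10. deliver 0→1:  <1:part t1 s>
11. timeout(0):  <0:coor t2 s>
12. crash(1):  <1:✗part t1 s>
13. timeout(0):  <0:coor t3 s>
14. propose(0,'s'):  <0:coor t4 s>
15. deliver 0→4:  <4:part t1 s>
16. deliver 4→0:  nop
17. deliver 0→1:  nop
18. deliver 1→0:  nop
19. deliver 0→3:  <3:part t1 s>

1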